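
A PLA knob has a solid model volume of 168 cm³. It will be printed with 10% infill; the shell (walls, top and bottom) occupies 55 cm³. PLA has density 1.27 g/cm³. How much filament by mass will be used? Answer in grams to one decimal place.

Volume inside the shell: 168 − 55 → 113 cm³.
Infill deposited = 0.10 × 113, so 11.3 cm³.
Total printed volume: 55 + 11.3 → 66.3 cm³.
Mass: 66.3 × 1.27 → 84.201 g.

84.2 g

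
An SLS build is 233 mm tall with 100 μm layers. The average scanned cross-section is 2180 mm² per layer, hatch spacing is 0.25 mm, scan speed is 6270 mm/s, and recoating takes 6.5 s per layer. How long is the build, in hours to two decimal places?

5.11 hours

Layers = ⌈233/0.1⌉ = 2330.
Hatch length per layer = 2180 / 0.25, so 8720 mm.
Per-layer scan time = 8720 / 6270 = 1.3907 s.
Per-layer time: 1.3907 + 6.5 → 7.8907 s.
Build time = 2330 × 7.8907 = 18385.331 s = 5.11 hours.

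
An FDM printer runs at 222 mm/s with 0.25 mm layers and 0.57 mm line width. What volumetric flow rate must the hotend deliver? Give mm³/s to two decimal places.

Bead cross-section: 0.25 × 0.57 → 0.1425 mm².
Q = v·A = 222 × 0.1425 = 31.64 mm³/s.

31.64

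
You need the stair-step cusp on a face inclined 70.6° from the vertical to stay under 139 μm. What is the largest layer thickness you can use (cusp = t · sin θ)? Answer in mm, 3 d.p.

t = h_c / sin θ = 0.139 / 0.9432 = 0.147 mm.

0.147 mm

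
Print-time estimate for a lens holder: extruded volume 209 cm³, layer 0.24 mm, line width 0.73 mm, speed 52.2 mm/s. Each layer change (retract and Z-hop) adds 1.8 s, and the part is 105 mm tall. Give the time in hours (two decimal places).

6.57 hours

Extrusion cross-section = 0.24 × 0.73 = 0.1752 mm².
Total extruded path = 209000/0.1752 = 1192922.4 mm.
Extrusion time = 1192922.4 / 52.2 = 22852.9 s.
Layer count = ceil(105 / 0.24) = 438.
Z-hop total = 438 × 1.8 = 788.4 s.
Total = 22852.9 + 788.4 = 23641.3 s = 6.57 hours.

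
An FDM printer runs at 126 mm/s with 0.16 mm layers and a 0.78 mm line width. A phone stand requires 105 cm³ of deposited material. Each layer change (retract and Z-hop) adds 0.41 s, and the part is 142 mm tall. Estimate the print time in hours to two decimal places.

1.96 hours

Extrusion cross-section = 0.16 × 0.78, so 0.1248 mm².
Total extruded path = 105000/0.1248 = 841346.2 mm.
Extrusion time = 841346.2 / 126 = 6677.4 s.
Layer count = ceil(142 / 0.16) = 888.
Layer-change overhead: 888 × 0.41 → 364.08 s.
Total = 6677.4 + 364.08 = 7041.48 s = 1.96 hours.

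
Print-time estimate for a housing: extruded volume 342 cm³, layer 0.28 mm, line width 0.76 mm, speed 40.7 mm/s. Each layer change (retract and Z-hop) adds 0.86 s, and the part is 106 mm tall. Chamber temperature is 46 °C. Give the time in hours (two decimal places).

Bead cross-section = 0.28 × 0.76, so 0.2128 mm².
Total extruded path = 342000/0.2128 = 1607142.9 mm.
Extrusion time = 1607142.9 / 40.7, so 39487.5 s.
Number of layers: 106 / 0.28 → 379 (rounded up).
Z-hop total = 379 × 0.86, so 325.94 s.
Altogether 39487.5 + 325.94 = 39813.44 s, i.e. 11.06 hours.

11.06 hours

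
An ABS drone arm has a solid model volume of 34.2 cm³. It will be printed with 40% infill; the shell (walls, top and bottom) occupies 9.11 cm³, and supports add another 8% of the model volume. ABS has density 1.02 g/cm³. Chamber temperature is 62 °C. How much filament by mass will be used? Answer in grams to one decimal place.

Interior volume = 34.2 − 9.11 = 25.09 cm³.
Infill volume = 0.40 × 25.09, so 10.036 cm³.
Support = 0.08 × 34.2 = 2.736 cm³.
Deposited volume = 9.11 + 10.036 + 2.736 = 21.882 cm³.
Mass: 21.882 × 1.02 → 22.31964 g.

22.3 g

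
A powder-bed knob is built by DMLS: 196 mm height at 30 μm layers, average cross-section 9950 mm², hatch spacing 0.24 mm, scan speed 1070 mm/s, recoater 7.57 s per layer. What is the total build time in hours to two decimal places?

84.06 hours

Layers = ⌈196/0.03⌉ = 6534.
Per-layer scan distance = 9950 / 0.24 = 41458.3 mm.
Per-layer scan time = 41458.3 / 1070, so 38.7461 s.
Per-layer time = 38.7461 + 7.57, so 46.3161 s.
Total: 6534 × 46.3161 s = 302629.3974 s → 84.06 hours.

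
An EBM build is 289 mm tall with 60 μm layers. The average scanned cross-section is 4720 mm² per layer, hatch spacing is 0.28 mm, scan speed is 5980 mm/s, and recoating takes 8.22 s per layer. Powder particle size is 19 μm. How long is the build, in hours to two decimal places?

14.77 hours

Number of layers: 289 / 0.06 → 4817 (rounded up).
Per-layer scan distance = 4720 / 0.28 = 16857.1 mm.
Scan time per layer: 16857.1 / 5980 → 2.8189 s.
Time per layer = 2.8189 + 8.22 = 11.0389 s.
Build time = 4817 × 11.0389 = 53174.3813 s = 14.77 hours.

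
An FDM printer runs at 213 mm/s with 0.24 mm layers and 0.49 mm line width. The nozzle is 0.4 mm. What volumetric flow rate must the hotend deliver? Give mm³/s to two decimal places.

25.05

Bead cross-section = 0.24 × 0.49 = 0.1176 mm².
Q = v·A = 213 × 0.1176 = 25.05 mm³/s.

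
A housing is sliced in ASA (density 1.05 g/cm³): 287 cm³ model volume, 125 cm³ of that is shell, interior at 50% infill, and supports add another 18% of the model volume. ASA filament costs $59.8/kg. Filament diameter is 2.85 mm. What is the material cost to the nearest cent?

Interior volume = 287 − 125 = 162 cm³.
Infill deposited = 0.50 × 162 = 81 cm³.
Support = 0.18 × 287 = 51.66 cm³.
Deposited volume: 125 + 81 + 51.66 → 257.66 cm³.
Mass: 257.66 × 1.05 → 270.543 g.
Cost = 270.543 g / 1000 × $59.8/kg = $16.18.

$16.18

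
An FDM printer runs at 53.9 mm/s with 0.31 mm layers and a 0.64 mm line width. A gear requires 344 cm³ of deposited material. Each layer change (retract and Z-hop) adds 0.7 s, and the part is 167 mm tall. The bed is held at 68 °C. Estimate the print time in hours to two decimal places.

9.04 hours

Extrusion cross-section: 0.31 × 0.64 → 0.1984 mm².
Total extruded path = 344000/0.1984 = 1733871 mm.
Extrusion time = 1733871 / 53.9 = 32168.3 s.
Layer count = ceil(167 / 0.31) = 539.
Layer-change overhead: 539 × 0.7 → 377.3 s.
Altogether 32168.3 + 377.3 = 32545.6 s, i.e. 9.04 hours.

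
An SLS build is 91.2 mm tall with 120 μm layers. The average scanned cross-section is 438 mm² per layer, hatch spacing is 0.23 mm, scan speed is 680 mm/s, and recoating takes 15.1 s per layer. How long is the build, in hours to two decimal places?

Number of layers: 91.2 / 0.12 → 760 (rounded up).
Hatch length per layer: 438 / 0.23 → 1904.3 mm.
Per-layer scan time = 1904.3 / 680, so 2.8004 s.
Layer cycle = 2.8004 + 15.1, so 17.9004 s.
Build time = 760 × 17.9004 = 13604.304 s = 3.78 hours.

3.78 hours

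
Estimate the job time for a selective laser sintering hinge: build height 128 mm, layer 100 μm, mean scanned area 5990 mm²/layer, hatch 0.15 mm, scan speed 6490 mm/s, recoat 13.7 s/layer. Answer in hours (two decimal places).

7.06 hours

Number of layers: 128 / 0.1 → 1280 (rounded up).
Per-layer scan distance = 5990 / 0.15, so 39933.3 mm.
Per-layer scan time = 39933.3 / 6490, so 6.1531 s.
Layer cycle = 6.1531 + 13.7, so 19.8531 s.
Build time = 1280 × 19.8531 = 25411.968 s = 7.06 hours.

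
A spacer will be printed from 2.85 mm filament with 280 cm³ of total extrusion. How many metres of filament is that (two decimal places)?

43.89 m

Filament cross-section = π × (2.85/2)² = 6.3794 mm².
L = 280000 mm³ / 6.3794 mm² = 43891.28 mm, i.e. 43.89 m.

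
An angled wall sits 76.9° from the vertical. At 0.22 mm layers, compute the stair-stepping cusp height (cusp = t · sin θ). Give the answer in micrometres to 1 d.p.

h_c = t·sin θ = 0.22 × 0.9740 = 0.21428 mm (214.3 μm).

214.3 μm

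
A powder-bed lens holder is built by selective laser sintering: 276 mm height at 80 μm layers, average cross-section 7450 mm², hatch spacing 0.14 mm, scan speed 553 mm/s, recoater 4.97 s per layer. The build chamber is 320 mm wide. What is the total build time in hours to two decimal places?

Layers = ⌈276/0.08⌉ = 3450.
Per-layer scan distance: 7450 / 0.14 → 53214.3 mm.
Laser time per layer = 53214.3 / 553 = 96.2284 s.
Per-layer time: 96.2284 + 4.97 → 101.1984 s.
Total: 3450 × 101.1984 s = 349134.48 s → 96.98 hours.

96.98 hours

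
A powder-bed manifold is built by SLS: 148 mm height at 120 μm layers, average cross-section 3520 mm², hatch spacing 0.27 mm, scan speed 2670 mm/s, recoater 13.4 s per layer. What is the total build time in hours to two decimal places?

Layers = ⌈148/0.12⌉ = 1234.
Per-layer scan distance = 3520 / 0.27, so 13037 mm.
Scan time per layer = 13037 / 2670, so 4.8828 s.
Layer cycle = 4.8828 + 13.4, so 18.2828 s.
1234 layers × 18.2828 s/layer = 22560.9752 s, i.e. 6.27 hours.

6.27 hours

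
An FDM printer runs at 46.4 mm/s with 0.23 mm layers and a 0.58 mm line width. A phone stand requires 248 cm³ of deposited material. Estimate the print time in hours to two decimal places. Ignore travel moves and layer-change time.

11.13 hours

Bead cross-section = 0.23 × 0.58 = 0.1334 mm².
Total extruded path = 248000/0.1334 = 1859070.5 mm.
Time extruding = 1859070.5 / 46.4 = 40066.2 s.
In the requested units: 40066.2 s = 11.13 hours.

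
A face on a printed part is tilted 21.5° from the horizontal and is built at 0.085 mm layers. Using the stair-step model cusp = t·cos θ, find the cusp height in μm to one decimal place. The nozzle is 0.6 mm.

Cusp = layer height × cos(21.5°) = 0.085 × 0.9304 = 0.079084 mm = 79.1 μm.

79.1 μm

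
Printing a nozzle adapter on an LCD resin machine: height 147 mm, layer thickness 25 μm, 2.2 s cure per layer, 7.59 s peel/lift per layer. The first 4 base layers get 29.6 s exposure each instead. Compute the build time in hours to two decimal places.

16.02 hours

Layers = ⌈147/0.025⌉ = 5880.
Base layers: 4 × (29.6 + 7.59) → 148.76 s.
Normal layers: 5876 × (2.2 + 7.59) → 57526.04 s.
Total = 148.76 + 57526.04 = 57674.8 s = 16.02 hours.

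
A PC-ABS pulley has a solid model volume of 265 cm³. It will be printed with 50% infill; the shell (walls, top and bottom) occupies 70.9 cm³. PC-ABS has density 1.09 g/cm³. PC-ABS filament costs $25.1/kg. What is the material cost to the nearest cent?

$4.59

Volume inside the shell = 265 − 70.9, so 194.1 cm³.
Infill volume = 0.50 × 194.1 = 97.05 cm³.
Total printed volume: 70.9 + 97.05 → 167.95 cm³.
Mass = 167.95 × 1.09, so 183.0655 g.
At $25.1/kg: 183.0655/1000 × 25.1 = $4.59.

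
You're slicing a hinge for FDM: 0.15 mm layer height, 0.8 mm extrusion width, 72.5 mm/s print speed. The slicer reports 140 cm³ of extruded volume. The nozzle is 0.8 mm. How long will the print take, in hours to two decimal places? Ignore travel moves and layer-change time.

Bead cross-section = 0.15 × 0.8 = 0.12 mm².
Path length: 140000 mm³ / 0.12 mm² → 1166666.7 mm.
Print-move time = 1166666.7 / 72.5 = 16092 s.
That's 16092 s → 4.47 hours.

4.47 hours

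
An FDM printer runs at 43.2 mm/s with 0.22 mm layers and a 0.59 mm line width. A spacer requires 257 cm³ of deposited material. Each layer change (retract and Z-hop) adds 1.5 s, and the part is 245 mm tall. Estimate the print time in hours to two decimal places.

Bead cross-section = 0.22 × 0.59, so 0.1298 mm².
Total extruded path = 257000/0.1298 = 1979969.2 mm.
Extrusion time = 1979969.2 / 43.2 = 45832.6 s.
Number of layers: 245 / 0.22 → 1114 (rounded up).
Layer-change overhead = 1114 × 1.5, so 1671 s.
Altogether 45832.6 + 1671 = 47503.6 s, i.e. 13.20 hours.

13.20 hours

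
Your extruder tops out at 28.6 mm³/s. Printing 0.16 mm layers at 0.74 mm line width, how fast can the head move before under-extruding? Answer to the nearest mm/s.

A = 0.16 × 0.74, so 0.1184 mm².
Max speed = 28.6 / 0.1184 = 241.55 ≈ 242 mm/s.

242 mm/s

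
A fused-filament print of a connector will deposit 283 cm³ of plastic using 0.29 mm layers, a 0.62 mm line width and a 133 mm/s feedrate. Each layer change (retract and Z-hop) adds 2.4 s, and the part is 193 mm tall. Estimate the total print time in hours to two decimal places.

Extrusion cross-section: 0.29 × 0.62 → 0.1798 mm².
Total extruded path = 283000/0.1798 = 1573971.1 mm.
Print-move time = 1573971.1 / 133 = 11834.4 s.
Layers = ⌈193/0.29⌉ = 666.
Z-hop total: 666 × 2.4 → 1598.4 s.
Altogether 11834.4 + 1598.4 = 13432.8 s, i.e. 3.73 hours.

3.73 hours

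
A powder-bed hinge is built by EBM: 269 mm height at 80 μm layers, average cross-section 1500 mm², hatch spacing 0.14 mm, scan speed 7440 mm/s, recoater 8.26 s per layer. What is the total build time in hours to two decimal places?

Layers = ⌈269/0.08⌉ = 3363.
Per-layer scan distance = 1500 / 0.14 = 10714.3 mm.
Per-layer scan time = 10714.3 / 7440, so 1.4401 s.
Per-layer time: 1.4401 + 8.26 → 9.7001 s.
3363 layers × 9.7001 s/layer = 32621.4363 s, i.e. 9.06 hours.

9.06 hours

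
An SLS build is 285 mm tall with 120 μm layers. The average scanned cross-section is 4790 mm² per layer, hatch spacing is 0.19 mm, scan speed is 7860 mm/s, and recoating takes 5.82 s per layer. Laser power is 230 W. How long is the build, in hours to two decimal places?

5.96 hours

Layers = ⌈285/0.12⌉ = 2375.
Scan path per layer: 4790 / 0.19 → 25210.5 mm.
Scan time per layer = 25210.5 / 7860, so 3.2074 s.
Per-layer time: 3.2074 + 5.82 → 9.0274 s.
2375 layers × 9.0274 s/layer = 21440.075 s, i.e. 5.96 hours.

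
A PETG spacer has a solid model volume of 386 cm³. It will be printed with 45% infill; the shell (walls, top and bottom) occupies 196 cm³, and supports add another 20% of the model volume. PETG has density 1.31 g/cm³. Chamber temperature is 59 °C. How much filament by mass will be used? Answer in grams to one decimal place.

469.9 g

Interior volume: 386 − 196 → 190 cm³.
Infill volume: 0.45 × 190 → 85.5 cm³.
Support = 0.20 × 386 = 77.2 cm³.
Total printed volume: 196 + 85.5 + 77.2 → 358.7 cm³.
Mass = 358.7 × 1.31, so 469.897 g.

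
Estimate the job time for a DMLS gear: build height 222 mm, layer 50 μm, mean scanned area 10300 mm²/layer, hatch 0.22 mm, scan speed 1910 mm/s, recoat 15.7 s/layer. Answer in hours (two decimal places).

49.59 hours

Layers = ⌈222/0.05⌉ = 4440.
Per-layer scan distance: 10300 / 0.22 → 46818.2 mm.
Scan time per layer: 46818.2 / 1910 → 24.5121 s.
Per-layer time = 24.5121 + 15.7 = 40.2121 s.
Build time = 4440 × 40.2121 = 178541.724 s = 49.59 hours.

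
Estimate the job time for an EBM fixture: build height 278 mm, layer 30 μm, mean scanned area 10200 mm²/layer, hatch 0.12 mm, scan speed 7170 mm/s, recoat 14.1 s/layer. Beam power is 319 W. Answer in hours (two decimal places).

Layers = ⌈278/0.03⌉ = 9267.
Per-layer scan distance: 10200 / 0.12 → 85000 mm.
Per-layer scan time = 85000 / 7170, so 11.855 s.
Layer cycle: 11.855 + 14.1 → 25.955 s.
Build time = 9267 × 25.955 = 240524.985 s = 66.81 hours.

66.81 hours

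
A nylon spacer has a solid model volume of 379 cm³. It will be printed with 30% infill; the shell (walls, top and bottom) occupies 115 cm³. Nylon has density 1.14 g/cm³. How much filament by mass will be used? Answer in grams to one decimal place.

Interior volume: 379 − 115 → 264 cm³.
Deposited infill = 0.30 × 264, so 79.2 cm³.
Deposited volume = 115 + 79.2, so 194.2 cm³.
Mass = 194.2 × 1.14, so 221.388 g.

221.4 g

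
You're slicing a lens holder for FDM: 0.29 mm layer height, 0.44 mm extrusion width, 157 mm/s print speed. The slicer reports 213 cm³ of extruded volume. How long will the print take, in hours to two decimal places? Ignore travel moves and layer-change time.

2.95 hours

Line area: 0.29 × 0.44 → 0.1276 mm².
Path length: 213000 mm³ / 0.1276 mm² → 1669279 mm.
Time extruding = 1669279 / 157 = 10632.4 s.
In the requested units: 10632.4 s = 2.95 hours.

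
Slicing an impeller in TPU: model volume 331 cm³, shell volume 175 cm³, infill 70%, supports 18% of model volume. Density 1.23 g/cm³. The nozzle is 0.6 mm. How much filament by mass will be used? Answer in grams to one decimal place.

422.8 g

Interior volume: 331 − 175 → 156 cm³.
Infill volume = 0.70 × 156 = 109.2 cm³.
Support: 0.18 × 331 → 59.58 cm³.
Total extruded = 175 + 109.2 + 59.58 = 343.78 cm³.
Mass: 343.78 × 1.23 → 422.8494 g.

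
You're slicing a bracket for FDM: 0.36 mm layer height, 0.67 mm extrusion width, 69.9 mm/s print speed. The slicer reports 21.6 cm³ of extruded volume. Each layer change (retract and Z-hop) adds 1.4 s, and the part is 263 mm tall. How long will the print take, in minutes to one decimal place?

Extrusion cross-section: 0.36 × 0.67 → 0.2412 mm².
Total extruded path = 21600/0.2412 = 89552.2 mm.
Print-move time: 89552.2 / 69.9 → 1281.1 s.
Layer count = ceil(263 / 0.36) = 731.
Layer-change overhead = 731 × 1.4 = 1023.4 s.
Total = 1281.1 + 1023.4 = 2304.5 s = 38.4 minutes.

38.4 minutes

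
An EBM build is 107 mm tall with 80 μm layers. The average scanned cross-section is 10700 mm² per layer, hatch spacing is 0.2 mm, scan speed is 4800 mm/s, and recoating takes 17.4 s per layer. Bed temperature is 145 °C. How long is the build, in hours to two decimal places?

10.61 hours

Number of layers: 107 / 0.08 → 1338 (rounded up).
Scan path per layer = 10700 / 0.2 = 53500 mm.
Beam time per layer = 53500 / 4800 = 11.1458 s.
Per-layer time = 11.1458 + 17.4 = 28.5458 s.
Total: 1338 × 28.5458 s = 38194.2804 s → 10.61 hours.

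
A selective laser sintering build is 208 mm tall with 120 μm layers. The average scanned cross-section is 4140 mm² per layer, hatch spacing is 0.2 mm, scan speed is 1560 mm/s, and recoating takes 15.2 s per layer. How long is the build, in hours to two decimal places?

13.71 hours

Layer count = ceil(208 / 0.12) = 1734.
Per-layer scan distance = 4140 / 0.2 = 20700 mm.
Laser time per layer = 20700 / 1560, so 13.2692 s.
Per-layer time: 13.2692 + 15.2 → 28.4692 s.
Build time = 1734 × 28.4692 = 49365.5928 s = 13.71 hours.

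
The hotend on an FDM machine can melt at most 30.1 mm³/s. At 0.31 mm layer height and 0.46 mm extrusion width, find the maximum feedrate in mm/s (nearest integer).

211 mm/s

A: 0.31 × 0.46 → 0.1426 mm².
v_max = Q/A = 30.1/0.1426 = 211.08 mm/s → 211 mm/s.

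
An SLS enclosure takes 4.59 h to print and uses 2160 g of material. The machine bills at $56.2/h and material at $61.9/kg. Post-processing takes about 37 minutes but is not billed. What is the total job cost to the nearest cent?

Time charge = 56.2 × 4.59 = $257.958.
Material charge = 61.9 × 2160/1000 = $133.704.
Total = 257.958 + 133.704 = 391.662 ≈ $391.66.

$391.66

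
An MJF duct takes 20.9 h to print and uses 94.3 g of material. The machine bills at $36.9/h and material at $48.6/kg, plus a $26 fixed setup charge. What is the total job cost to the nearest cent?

$801.79

Machine cost = 36.9 × 20.9, so $771.21.
Material cost = 48.6 × 94.3/1000 = $4.58298.
Total = 771.21 + 4.58298 + 26 = 801.79298 ≈ $801.79.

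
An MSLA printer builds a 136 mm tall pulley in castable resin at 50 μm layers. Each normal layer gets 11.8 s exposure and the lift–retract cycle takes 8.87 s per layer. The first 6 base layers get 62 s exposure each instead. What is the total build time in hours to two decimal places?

15.70 hours

Number of layers: 136 / 0.05 → 2720 (rounded up).
Bottom layers = 6 × (62 + 8.87) = 425.22 s.
Remaining layers: 2714 × (11.8 + 8.87) → 56098.38 s.
Sum: 425.22 + 56098.38 = 56523.6 s → 15.70 hours.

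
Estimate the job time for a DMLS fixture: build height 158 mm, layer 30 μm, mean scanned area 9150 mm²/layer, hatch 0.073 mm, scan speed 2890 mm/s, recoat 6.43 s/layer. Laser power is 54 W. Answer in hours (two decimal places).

72.86 hours

Layers = ⌈158/0.03⌉ = 5267.
Scan path per layer = 9150 / 0.073, so 125342.5 mm.
Scan time per layer = 125342.5 / 2890, so 43.3711 s.
Per-layer time = 43.3711 + 6.43 = 49.8011 s.
Build time = 5267 × 49.8011 = 262302.3937 s = 72.86 hours.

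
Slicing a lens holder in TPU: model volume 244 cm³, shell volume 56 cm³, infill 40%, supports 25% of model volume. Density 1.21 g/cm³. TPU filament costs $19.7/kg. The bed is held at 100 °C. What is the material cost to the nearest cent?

$4.58

Infill region: 244 − 56 → 188 cm³.
Deposited infill: 0.40 × 188 → 75.2 cm³.
Support = 0.25 × 244, so 61 cm³.
Deposited volume: 56 + 75.2 + 61 → 192.2 cm³.
Mass: 192.2 × 1.21 → 232.562 g.
Cost = 232.562 g / 1000 × $19.7/kg = $4.58.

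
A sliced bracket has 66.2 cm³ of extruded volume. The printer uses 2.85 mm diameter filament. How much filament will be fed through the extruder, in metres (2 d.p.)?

10.38 m

A = π r² = π × 1.425² = 6.3794 mm².
Length = 66.2 cm³ / 6.3794 mm² = 66200 / 6.3794 = 10377.15 mm = 10.38 m.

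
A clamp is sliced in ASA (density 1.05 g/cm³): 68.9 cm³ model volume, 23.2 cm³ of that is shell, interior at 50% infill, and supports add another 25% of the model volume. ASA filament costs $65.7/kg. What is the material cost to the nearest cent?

$4.37

Infill region: 68.9 − 23.2 → 45.7 cm³.
Deposited infill: 0.50 × 45.7 → 22.85 cm³.
Support = 0.25 × 68.9 = 17.225 cm³.
Total extruded = 23.2 + 22.85 + 17.225, so 63.275 cm³.
Mass: 63.275 × 1.05 → 66.43875 g.
At $65.7/kg: 66.43875/1000 × 65.7 = $4.37.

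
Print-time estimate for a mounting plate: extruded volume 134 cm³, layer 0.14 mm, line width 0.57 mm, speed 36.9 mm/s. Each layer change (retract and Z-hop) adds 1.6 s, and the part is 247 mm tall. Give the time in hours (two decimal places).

Line area: 0.14 × 0.57 → 0.0798 mm².
Total extruded path = 134000/0.0798 = 1679198 mm.
Print-move time: 1679198 / 36.9 → 45506.7 s.
Layer count = ceil(247 / 0.14) = 1765.
Z-hop total: 1765 × 1.6 → 2824 s.
Total = 45506.7 + 2824 = 48330.7 s = 13.43 hours.

13.43 hours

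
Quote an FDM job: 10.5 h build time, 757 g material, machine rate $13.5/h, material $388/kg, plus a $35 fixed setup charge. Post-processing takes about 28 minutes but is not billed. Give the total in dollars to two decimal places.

Time charge = 13.5 × 10.5 = $141.75.
Material cost = 388 × 757/1000, so $293.716.
Adding setup: 141.75 + 293.716 + 35 → 470.466 ≈ $470.47.

$470.47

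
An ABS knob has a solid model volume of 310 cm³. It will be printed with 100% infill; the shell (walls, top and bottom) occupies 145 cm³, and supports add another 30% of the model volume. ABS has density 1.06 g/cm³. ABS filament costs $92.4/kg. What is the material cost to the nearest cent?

$39.47

Volume inside the shell = 310 − 145, so 165 cm³.
Infill deposited = 1.00 × 165, so 165 cm³.
Support = 0.30 × 310 = 93 cm³.
Deposited volume = 145 + 165 + 93 = 403 cm³.
Mass = 403 × 1.06 = 427.18 g.
Cost = 427.18 g / 1000 × $92.4/kg = $39.47.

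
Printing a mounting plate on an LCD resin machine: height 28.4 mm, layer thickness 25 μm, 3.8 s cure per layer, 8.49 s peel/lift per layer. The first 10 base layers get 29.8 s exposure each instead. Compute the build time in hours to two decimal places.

Number of layers: 28.4 / 0.025 → 1136 (rounded up).
Bottom layers = 10 × (29.8 + 8.49), so 382.9 s.
Remaining layers = 1126 × (3.8 + 8.49), so 13838.54 s.
Sum: 382.9 + 13838.54 = 14221.44 s → 3.95 hours.

3.95 hours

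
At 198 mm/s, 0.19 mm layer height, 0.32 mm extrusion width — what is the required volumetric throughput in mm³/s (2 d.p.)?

Extrusion cross-section: 0.19 × 0.32 → 0.0608 mm².
Volumetric flow = 198 × 0.0608 = 12.04 mm³/s.

12.04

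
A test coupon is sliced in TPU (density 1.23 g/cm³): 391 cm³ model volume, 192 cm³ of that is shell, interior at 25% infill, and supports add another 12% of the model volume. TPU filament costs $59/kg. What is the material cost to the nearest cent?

Volume inside the shell: 391 − 192 → 199 cm³.
Infill volume = 0.25 × 199 = 49.75 cm³.
Support = 0.12 × 391, so 46.92 cm³.
Deposited volume = 192 + 49.75 + 46.92 = 288.67 cm³.
Mass = 288.67 × 1.23 = 355.0641 g.
Cost = 355.0641 g / 1000 × $59/kg = $20.95.

$20.95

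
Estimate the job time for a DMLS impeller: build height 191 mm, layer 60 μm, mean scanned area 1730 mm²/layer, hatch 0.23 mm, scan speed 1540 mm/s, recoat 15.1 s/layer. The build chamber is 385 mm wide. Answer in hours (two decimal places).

Layer count = ceil(191 / 0.06) = 3184.
Per-layer scan distance = 1730 / 0.23 = 7521.7 mm.
Laser time per layer = 7521.7 / 1540 = 4.8842 s.
Time per layer = 4.8842 + 15.1, so 19.9842 s.
Total: 3184 × 19.9842 s = 63629.6928 s → 17.67 hours.

17.67 hours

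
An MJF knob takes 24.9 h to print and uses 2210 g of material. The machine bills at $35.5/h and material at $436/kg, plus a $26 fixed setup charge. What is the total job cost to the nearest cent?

Machine-time cost: 35.5 × 24.9 → $883.95.
Material cost = 436 × 2210/1000 = $963.56.
Adding setup: 883.95 + 963.56 + 26 → $1873.51.

$1873.51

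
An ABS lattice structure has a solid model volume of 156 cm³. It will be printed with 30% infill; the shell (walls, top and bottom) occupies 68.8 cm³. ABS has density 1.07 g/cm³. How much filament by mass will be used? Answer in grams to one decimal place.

Interior volume = 156 − 68.8 = 87.2 cm³.
Deposited infill: 0.30 × 87.2 → 26.16 cm³.
Total printed volume = 68.8 + 26.16 = 94.96 cm³.
Mass: 94.96 × 1.07 → 101.6072 g.

101.6 g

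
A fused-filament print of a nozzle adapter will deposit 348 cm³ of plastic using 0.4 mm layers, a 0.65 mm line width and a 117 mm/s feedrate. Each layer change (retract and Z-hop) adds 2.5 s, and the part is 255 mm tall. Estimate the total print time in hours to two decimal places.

Line area = 0.4 × 0.65 = 0.26 mm².
Toolpath length = 348 cm³ / 0.26 mm² = 348000 / 0.26 = 1338461.5 mm.
Extrusion time = 1338461.5 / 117 = 11439.8 s.
Layer count = ceil(255 / 0.4) = 638.
Layer-change overhead: 638 × 2.5 → 1595 s.
Total = 11439.8 + 1595 = 13034.8 s = 3.62 hours.

3.62 hours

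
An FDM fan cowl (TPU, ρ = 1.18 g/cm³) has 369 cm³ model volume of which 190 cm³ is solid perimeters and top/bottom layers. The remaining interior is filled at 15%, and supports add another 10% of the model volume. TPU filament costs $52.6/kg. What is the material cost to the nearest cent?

$15.75

Volume inside the shell = 369 − 190, so 179 cm³.
Deposited infill: 0.15 × 179 → 26.85 cm³.
Support = 0.10 × 369 = 36.9 cm³.
Deposited volume = 190 + 26.85 + 36.9 = 253.75 cm³.
Mass: 253.75 × 1.18 → 299.425 g.
Cost = 299.425 g / 1000 × $52.6/kg = $15.75.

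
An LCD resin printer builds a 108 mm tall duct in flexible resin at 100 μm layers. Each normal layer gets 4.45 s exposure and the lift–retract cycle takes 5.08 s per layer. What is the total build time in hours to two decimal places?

Number of layers: 108 / 0.1 → 1080 (rounded up).
Cycle time = 4.45 + 5.08 = 9.53 s.
Build time: 1080 × 9.53 s = 10292.4 s, i.e. 2.86 hours.

2.86 hours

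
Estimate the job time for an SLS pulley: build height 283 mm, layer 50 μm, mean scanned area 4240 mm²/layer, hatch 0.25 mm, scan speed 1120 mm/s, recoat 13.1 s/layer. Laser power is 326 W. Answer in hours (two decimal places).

Layers = ⌈283/0.05⌉ = 5660.
Scan path per layer = 4240 / 0.25, so 16960 mm.
Laser time per layer = 16960 / 1120, so 15.1429 s.
Time per layer = 15.1429 + 13.1, so 28.2429 s.
Build time = 5660 × 28.2429 = 159854.814 s = 44.40 hours.

44.40 hours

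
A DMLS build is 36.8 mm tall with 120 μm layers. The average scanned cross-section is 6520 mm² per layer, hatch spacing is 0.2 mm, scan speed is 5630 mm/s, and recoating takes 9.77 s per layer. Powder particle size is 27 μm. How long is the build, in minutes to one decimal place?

79.6 minutes

Layer count = ceil(36.8 / 0.12) = 307.
Scan path per layer = 6520 / 0.2, so 32600 mm.
Laser time per layer: 32600 / 5630 → 5.7904 s.
Time per layer = 5.7904 + 9.77 = 15.5604 s.
307 layers × 15.5604 s/layer = 4777.0428 s, i.e. 79.6 minutes.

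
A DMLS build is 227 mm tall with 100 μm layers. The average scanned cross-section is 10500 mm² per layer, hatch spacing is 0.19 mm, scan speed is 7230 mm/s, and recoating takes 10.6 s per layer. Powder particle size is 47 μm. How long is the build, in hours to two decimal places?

Layer count = ceil(227 / 0.1) = 2270.
Per-layer scan distance: 10500 / 0.19 → 55263.2 mm.
Per-layer scan time = 55263.2 / 7230, so 7.6436 s.
Time per layer = 7.6436 + 10.6, so 18.2436 s.
Build time = 2270 × 18.2436 = 41412.972 s = 11.50 hours.

11.50 hours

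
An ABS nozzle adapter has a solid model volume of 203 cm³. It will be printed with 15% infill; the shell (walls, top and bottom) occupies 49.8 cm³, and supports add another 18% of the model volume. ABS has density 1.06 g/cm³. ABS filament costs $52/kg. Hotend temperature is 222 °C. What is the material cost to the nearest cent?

$6.03

Interior volume = 203 − 49.8 = 153.2 cm³.
Infill deposited = 0.15 × 153.2 = 22.98 cm³.
Support: 0.18 × 203 → 36.54 cm³.
Total printed volume = 49.8 + 22.98 + 36.54, so 109.32 cm³.
Mass: 109.32 × 1.06 → 115.8792 g.
At $52/kg: 115.8792/1000 × 52 = $6.03.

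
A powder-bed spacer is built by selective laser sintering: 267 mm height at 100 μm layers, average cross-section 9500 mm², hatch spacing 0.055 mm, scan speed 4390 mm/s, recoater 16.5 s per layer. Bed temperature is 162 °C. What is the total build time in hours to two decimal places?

Layers = ⌈267/0.1⌉ = 2670.
Hatch length per layer = 9500 / 0.055, so 172727.3 mm.
Per-layer scan time = 172727.3 / 4390 = 39.3456 s.
Per-layer time = 39.3456 + 16.5 = 55.8456 s.
Total: 2670 × 55.8456 s = 149107.752 s → 41.42 hours.

41.42 hours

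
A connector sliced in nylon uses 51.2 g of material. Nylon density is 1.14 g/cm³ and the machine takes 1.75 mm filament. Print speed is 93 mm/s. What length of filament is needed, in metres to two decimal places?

18.67 m

Extruded volume: 51.2/1.14 = 44.9123 cm³ (44912.3 mm³).
Filament cross-section = π × (1.75/2)² = 2.4053 mm².
L = V/A = 44912.3/2.4053 = 18672.22 mm → 18.67 m.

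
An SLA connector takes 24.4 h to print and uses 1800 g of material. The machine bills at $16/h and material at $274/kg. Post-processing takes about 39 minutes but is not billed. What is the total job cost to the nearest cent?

$883.60

Machine cost = 16 × 24.4 = $390.40.
Feedstock cost = 274 × 1800/1000 = $493.20.
Job cost: 390.40 + 493.20 = $883.60.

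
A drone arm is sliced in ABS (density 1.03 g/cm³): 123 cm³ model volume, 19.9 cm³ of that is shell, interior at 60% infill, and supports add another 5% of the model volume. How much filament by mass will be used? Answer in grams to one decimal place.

90.5 g

Interior volume: 123 − 19.9 → 103.1 cm³.
Infill volume = 0.60 × 103.1 = 61.86 cm³.
Support: 0.05 × 123 → 6.15 cm³.
Deposited volume = 19.9 + 61.86 + 6.15 = 87.91 cm³.
Mass: 87.91 × 1.03 → 90.5473 g.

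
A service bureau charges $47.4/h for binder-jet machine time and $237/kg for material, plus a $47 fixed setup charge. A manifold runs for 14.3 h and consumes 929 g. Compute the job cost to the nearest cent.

$944.99

Machine-time cost = 47.4 × 14.3, so $677.82.
Feedstock cost: 237 × 929/1000 → $220.173.
Adding setup: 677.82 + 220.173 + 47 → 944.993 ≈ $944.99.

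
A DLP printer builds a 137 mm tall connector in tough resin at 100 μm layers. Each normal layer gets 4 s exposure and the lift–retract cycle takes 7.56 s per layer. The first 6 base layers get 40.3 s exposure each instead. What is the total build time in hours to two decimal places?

Number of layers: 137 / 0.1 → 1370 (rounded up).
Base layers = 6 × (40.3 + 7.56), so 287.16 s.
Regular layers: 1364 × (4 + 7.56) → 15767.84 s.
Sum: 287.16 + 15767.84 = 16055 s → 4.46 hours.

4.46 hours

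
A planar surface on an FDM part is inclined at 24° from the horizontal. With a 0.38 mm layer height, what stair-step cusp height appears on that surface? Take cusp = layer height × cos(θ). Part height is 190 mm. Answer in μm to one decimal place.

347.1 μm

h_c = t·cos θ = 0.38 × 0.9135 = 0.34713 mm (347.1 μm).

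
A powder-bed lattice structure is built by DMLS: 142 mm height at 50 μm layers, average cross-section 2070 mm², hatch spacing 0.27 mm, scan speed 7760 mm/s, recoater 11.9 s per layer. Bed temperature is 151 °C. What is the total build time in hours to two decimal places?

Number of layers: 142 / 0.05 → 2840 (rounded up).
Scan path per layer: 2070 / 0.27 → 7666.7 mm.
Scan time per layer = 7666.7 / 7760 = 0.988 s.
Layer cycle = 0.988 + 11.9 = 12.888 s.
Total: 2840 × 12.888 s = 36601.92 s → 10.17 hours.

10.17 hours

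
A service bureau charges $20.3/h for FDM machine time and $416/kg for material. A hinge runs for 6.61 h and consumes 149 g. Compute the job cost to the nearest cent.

$196.17

Machine-time cost = 20.3 × 6.61 = $134.183.
Material cost = 416 × 149/1000 = $61.984.
Total = 134.183 + 61.984 = 196.167 ≈ $196.17.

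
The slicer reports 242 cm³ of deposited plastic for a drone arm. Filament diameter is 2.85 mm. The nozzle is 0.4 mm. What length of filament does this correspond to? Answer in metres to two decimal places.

Cross-section of 2.85 mm filament: π·(2.85/2)² = 6.3794 mm².
L = 242000 mm³ / 6.3794 mm² = 37934.6 mm, i.e. 37.93 m.

37.93 m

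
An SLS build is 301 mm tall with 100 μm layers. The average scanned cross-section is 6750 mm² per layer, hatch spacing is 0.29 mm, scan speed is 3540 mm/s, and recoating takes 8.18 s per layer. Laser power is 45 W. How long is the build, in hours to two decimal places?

12.34 hours

Layer count = ceil(301 / 0.1) = 3010.
Hatch length per layer = 6750 / 0.29, so 23275.9 mm.
Per-layer scan time = 23275.9 / 3540 = 6.5751 s.
Time per layer = 6.5751 + 8.18 = 14.7551 s.
Build time = 3010 × 14.7551 = 44412.851 s = 12.34 hours.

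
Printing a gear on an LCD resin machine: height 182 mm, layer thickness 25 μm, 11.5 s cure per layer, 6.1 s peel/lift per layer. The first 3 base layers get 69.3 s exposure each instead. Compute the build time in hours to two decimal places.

Layer count = ceil(182 / 0.025) = 7280.
Base layers = 3 × (69.3 + 6.1) = 226.2 s.
Remaining layers: 7277 × (11.5 + 6.1) → 128075.2 s.
Total = 226.2 + 128075.2 = 128301.4 s = 35.64 hours.

35.64 hours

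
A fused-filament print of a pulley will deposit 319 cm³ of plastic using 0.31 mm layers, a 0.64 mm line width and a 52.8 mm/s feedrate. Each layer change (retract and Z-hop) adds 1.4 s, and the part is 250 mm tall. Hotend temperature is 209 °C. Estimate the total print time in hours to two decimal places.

8.77 hours

Bead cross-section = 0.31 × 0.64, so 0.1984 mm².
Toolpath length = 319 cm³ / 0.1984 mm² = 319000 / 0.1984 = 1607862.9 mm.
Extrusion time: 1607862.9 / 52.8 → 30451.9 s.
Layer count = ceil(250 / 0.31) = 807.
Z-hop total: 807 × 1.4 → 1129.8 s.
Total = 30451.9 + 1129.8 = 31581.7 s = 8.77 hours.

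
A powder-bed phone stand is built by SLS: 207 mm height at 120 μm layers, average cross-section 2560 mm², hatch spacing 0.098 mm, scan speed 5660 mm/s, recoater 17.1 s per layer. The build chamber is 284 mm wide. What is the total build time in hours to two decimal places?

10.41 hours

Layers = ⌈207/0.12⌉ = 1725.
Per-layer scan distance = 2560 / 0.098, so 26122.4 mm.
Per-layer scan time = 26122.4 / 5660, so 4.6153 s.
Time per layer = 4.6153 + 17.1, so 21.7153 s.
Build time = 1725 × 21.7153 = 37458.8925 s = 10.41 hours.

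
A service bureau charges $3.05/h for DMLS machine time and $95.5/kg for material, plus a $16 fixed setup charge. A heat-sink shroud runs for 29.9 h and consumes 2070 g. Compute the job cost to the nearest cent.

$304.88

Time charge = 3.05 × 29.9, so $91.195.
Feedstock cost: 95.5 × 2070/1000 → $197.685.
Total = 91.195 + 197.685 + 16 = $304.88.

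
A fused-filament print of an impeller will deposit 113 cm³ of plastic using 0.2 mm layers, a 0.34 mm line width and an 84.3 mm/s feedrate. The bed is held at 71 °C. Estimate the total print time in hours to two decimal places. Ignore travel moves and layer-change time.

Line area: 0.2 × 0.34 → 0.068 mm².
Path length: 113000 mm³ / 0.068 mm² → 1661764.7 mm.
Print-move time = 1661764.7 / 84.3 = 19712.5 s.
That's 19712.5 s → 5.48 hours.

5.48 hours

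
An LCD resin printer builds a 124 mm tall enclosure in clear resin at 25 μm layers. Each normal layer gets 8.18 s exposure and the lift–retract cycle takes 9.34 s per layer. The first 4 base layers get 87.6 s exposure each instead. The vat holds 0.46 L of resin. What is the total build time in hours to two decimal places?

24.23 hours

Layers = ⌈124/0.025⌉ = 4960.
Base layers = 4 × (87.6 + 9.34), so 387.76 s.
Normal layers: 4956 × (8.18 + 9.34) → 86829.12 s.
Total = 387.76 + 86829.12 = 87216.88 s = 24.23 hours.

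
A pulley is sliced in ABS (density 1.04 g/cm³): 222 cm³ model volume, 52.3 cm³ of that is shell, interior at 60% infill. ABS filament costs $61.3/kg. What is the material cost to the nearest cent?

$9.83

Volume inside the shell = 222 − 52.3 = 169.7 cm³.
Deposited infill = 0.60 × 169.7, so 101.82 cm³.
Total printed volume: 52.3 + 101.82 → 154.12 cm³.
Mass = 154.12 × 1.04, so 160.2848 g.
Cost = 160.2848 g / 1000 × $61.3/kg = $9.83.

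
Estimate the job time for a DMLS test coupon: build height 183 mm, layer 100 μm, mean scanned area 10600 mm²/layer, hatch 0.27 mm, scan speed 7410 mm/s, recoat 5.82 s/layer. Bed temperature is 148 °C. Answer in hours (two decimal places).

Number of layers: 183 / 0.1 → 1830 (rounded up).
Scan path per layer = 10600 / 0.27 = 39259.3 mm.
Laser time per layer = 39259.3 / 7410, so 5.2982 s.
Time per layer: 5.2982 + 5.82 → 11.1182 s.
1830 layers × 11.1182 s/layer = 20346.306 s, i.e. 5.65 hours.

5.65 hours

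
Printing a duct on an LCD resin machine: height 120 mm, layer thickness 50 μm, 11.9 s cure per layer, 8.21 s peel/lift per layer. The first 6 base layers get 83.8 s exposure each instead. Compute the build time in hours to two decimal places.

Layer count = ceil(120 / 0.05) = 2400.
Burn-in layers = 6 × (83.8 + 8.21) = 552.06 s.
Regular layers = 2394 × (11.9 + 8.21), so 48143.34 s.
Total = 552.06 + 48143.34 = 48695.4 s = 13.53 hours.

13.53 hours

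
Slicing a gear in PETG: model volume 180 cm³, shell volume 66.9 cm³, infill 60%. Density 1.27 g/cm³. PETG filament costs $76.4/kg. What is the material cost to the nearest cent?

Interior volume = 180 − 66.9, so 113.1 cm³.
Infill volume: 0.60 × 113.1 → 67.86 cm³.
Deposited volume: 66.9 + 67.86 → 134.76 cm³.
Mass: 134.76 × 1.27 → 171.1452 g.
At $76.4/kg: 171.1452/1000 × 76.4 = $13.08.

$13.08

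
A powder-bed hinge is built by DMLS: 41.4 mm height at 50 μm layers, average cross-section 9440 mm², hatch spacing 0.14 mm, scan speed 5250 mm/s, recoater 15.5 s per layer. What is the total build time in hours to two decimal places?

Layers = ⌈41.4/0.05⌉ = 828.
Per-layer scan distance: 9440 / 0.14 → 67428.6 mm.
Per-layer scan time = 67428.6 / 5250 = 12.8435 s.
Per-layer time = 12.8435 + 15.5 = 28.3435 s.
Build time = 828 × 28.3435 = 23468.418 s = 6.52 hours.

6.52 hours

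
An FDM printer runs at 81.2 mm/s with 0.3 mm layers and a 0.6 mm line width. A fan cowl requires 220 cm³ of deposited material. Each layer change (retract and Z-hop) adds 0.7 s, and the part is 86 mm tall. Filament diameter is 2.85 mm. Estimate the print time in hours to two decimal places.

4.24 hours

Bead cross-section: 0.3 × 0.6 → 0.18 mm².
Path length: 220000 mm³ / 0.18 mm² → 1222222.2 mm.
Extrusion time = 1222222.2 / 81.2 = 15052 s.
Number of layers: 86 / 0.3 → 287 (rounded up).
Layer-change overhead: 287 × 0.7 → 200.9 s.
Altogether 15052 + 200.9 = 15252.9 s, i.e. 4.24 hours.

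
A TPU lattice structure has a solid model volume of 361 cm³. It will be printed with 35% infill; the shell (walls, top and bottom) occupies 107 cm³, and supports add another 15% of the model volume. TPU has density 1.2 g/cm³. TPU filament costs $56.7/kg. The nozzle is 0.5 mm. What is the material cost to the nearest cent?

Infill region: 361 − 107 → 254 cm³.
Infill volume: 0.35 × 254 → 88.9 cm³.
Support = 0.15 × 361, so 54.15 cm³.
Total extruded = 107 + 88.9 + 54.15, so 250.05 cm³.
Mass = 250.05 × 1.2, so 300.06 g.
At $56.7/kg: 300.06/1000 × 56.7 = $17.01.

$17.01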